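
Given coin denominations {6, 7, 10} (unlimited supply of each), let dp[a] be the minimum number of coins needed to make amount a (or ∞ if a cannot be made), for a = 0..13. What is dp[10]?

 a  0  1  2  3  4  5  6  7  8  9 10 11 12 13
dp  0  -  -  -  -  -  1  1  -  -  1  -  2  2
(- denotes ∞ / unreachable)

1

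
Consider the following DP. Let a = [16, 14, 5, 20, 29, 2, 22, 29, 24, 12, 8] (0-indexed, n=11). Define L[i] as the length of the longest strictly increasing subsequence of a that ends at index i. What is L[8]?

4

   i    0    1    2    3    4    5    6    7    8    9   10
a[i]   16   14    5   20   29    2   22   29   24   12    8
L[i]    1    1    1    2    3    1    3    4    4    2    2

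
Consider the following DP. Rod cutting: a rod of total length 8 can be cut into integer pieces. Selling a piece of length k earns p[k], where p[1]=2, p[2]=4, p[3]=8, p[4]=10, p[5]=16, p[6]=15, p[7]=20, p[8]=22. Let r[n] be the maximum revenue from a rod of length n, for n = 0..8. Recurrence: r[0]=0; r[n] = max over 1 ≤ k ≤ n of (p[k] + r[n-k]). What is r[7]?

   n    0    1    2    3    4    5    6    7    8
r[n]    0    2    4    8   10   16   18   20   24

20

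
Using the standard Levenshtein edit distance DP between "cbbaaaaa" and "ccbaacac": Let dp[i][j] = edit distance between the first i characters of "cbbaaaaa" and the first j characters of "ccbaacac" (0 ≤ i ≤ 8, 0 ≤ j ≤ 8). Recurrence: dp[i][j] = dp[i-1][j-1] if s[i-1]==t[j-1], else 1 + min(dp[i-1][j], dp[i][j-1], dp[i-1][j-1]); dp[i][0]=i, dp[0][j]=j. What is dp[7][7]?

2

   ''  c  c  b  a  a  c  a  c
''  0  1  2  3  4  5  6  7  8
 c  1  0  1  2  3  4  5  6  7
 b  2  1  1  1  2  3  4  5  6
 b  3  2  2  1  2  3  4  5  6
 a  4  3  3  2  1  2  3  4  5
 a  5  4  4  3  2  1  2  3  4
 a  6  5  5  4  3  2  2  2  3
 a  7  6  6  5  4  3  3  2  3
 a  8  7  7  6  5  4  4  3  3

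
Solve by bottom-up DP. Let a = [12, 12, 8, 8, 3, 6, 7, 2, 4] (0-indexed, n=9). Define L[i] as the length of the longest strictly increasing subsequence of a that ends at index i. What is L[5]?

   i    0    1    2    3    4    5    6    7    8
a[i]   12   12    8    8    3    6    7    2    4
L[i]    1    1    1    1    1    2    3    1    2

2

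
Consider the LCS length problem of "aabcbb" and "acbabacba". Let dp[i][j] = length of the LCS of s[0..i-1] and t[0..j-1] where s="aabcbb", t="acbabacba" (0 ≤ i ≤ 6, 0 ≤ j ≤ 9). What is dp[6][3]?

   ''  a  c  b  a  b  a  c  b  a
''  0  0  0  0  0  0  0  0  0  0
 a  0  1  1  1  1  1  1  1  1  1
 a  0  1  1  1  2  2  2  2  2  2
 b  0  1  1  2  2  3  3  3  3  3
 c  0  1  2  2  2  3  3  4  4  4
 b  0  1  2  3  3  3  3  4  5  5
 b  0  1  2  3  3  4  4  4  5  5

3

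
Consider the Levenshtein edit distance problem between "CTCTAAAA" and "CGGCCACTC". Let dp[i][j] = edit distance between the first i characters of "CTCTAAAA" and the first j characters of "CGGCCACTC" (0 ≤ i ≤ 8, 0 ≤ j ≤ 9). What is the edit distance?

6

   ''  C  G  G  C  C  A  C  T  C
''  0  1  2  3  4  5  6  7  8  9
 C  1  0  1  2  3  4  5  6  7  8
 T  2  1  1  2  3  4  5  6  6  7
 C  3  2  2  2  2  3  4  5  6  6
 T  4  3  3  3  3  3  4  5  5  6
 A  5  4  4  4  4  4  3  4  5  6
 A  6  5  5  5  5  5  4  4  5  6
 A  7  6  6  6  6  6  5  5  5  6
 A  8  7  7  7  7  7  6  6  6  6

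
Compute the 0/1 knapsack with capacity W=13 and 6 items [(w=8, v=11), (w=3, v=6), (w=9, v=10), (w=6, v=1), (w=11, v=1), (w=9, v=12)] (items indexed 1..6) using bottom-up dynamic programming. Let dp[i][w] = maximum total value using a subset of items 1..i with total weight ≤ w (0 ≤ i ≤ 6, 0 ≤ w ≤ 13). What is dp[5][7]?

6

i\w   0   1   2   3   4   5   6   7   8   9  10  11  12  13
  0   0   0   0   0   0   0   0   0   0   0   0   0   0   0
  1   0   0   0   0   0   0   0   0  11  11  11  11  11  11
  2   0   0   0   6   6   6   6   6  11  11  11  17  17  17
  3   0   0   0   6   6   6   6   6  11  11  11  17  17  17
  4   0   0   0   6   6   6   6   6  11  11  11  17  17  17
  5   0   0   0   6   6   6   6   6  11  11  11  17  17  17
  6   0   0   0   6   6   6   6   6  11  12  12  17  18  18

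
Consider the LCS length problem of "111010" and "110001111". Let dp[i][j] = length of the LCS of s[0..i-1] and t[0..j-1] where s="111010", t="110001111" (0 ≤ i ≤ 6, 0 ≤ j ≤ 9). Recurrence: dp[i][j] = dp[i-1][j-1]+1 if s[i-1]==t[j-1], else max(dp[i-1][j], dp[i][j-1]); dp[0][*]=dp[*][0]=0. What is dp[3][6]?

   ''  1  1  0  0  0  1  1  1  1
''  0  0  0  0  0  0  0  0  0  0
 1  0  1  1  1  1  1  1  1  1  1
 1  0  1  2  2  2  2  2  2  2  2
 1  0  1  2  2  2  2  3  3  3  3
 0  0  1  2  3  3  3  3  3  3  3
 1  0  1  2  3  3  3  4  4  4  4
 0  0  1  2  3  4  4  4  4  4  4

3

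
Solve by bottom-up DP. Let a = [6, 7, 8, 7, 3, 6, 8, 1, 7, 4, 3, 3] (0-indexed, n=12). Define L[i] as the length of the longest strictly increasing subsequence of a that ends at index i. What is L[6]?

3

   i    0    1    2    3    4    5    6    7    8    9   10   11
a[i]    6    7    8    7    3    6    8    1    7    4    3    3
L[i]    1    2    3    2    1    2    3    1    3    2    2    2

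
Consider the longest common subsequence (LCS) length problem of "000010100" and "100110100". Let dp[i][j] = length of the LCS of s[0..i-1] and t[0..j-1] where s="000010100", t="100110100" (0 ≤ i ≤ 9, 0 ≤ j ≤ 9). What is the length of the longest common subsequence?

7

   ''  1  0  0  1  1  0  1  0  0
''  0  0  0  0  0  0  0  0  0  0
 0  0  0  1  1  1  1  1  1  1  1
 0  0  0  1  2  2  2  2  2  2  2
 0  0  0  1  2  2  2  3  3  3  3
 0  0  0  1  2  2  2  3  3  4  4
 1  0  1  1  2  3  3  3  4  4  4
 0  0  1  2  2  3  3  4  4  5  5
 1  0  1  2  2  3  4  4  5  5  5
 0  0  1  2  3  3  4  5  5  6  6
 0  0  1  2  3  3  4  5  5  6  7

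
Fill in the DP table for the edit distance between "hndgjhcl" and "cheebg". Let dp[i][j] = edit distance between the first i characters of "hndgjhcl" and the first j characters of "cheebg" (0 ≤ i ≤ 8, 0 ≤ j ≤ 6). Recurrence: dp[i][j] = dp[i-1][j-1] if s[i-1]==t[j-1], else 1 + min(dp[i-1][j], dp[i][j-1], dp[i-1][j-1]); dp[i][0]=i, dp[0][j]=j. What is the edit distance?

8

   ''  c  h  e  e  b  g
''  0  1  2  3  4  5  6
 h  1  1  1  2  3  4  5
 n  2  2  2  2  3  4  5
 d  3  3  3  3  3  4  5
 g  4  4  4  4  4  4  4
 j  5  5  5  5  5  5  5
 h  6  6  5  6  6  6  6
 c  7  6  6  6  7  7  7
 l  8  7  7  7  7  8  8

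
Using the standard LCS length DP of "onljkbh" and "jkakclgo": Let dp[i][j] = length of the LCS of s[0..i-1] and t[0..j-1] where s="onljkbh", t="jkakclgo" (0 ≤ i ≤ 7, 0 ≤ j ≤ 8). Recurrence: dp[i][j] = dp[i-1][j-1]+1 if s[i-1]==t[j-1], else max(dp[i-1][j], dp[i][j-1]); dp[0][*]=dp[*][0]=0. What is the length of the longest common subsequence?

   ''  j  k  a  k  c  l  g  o
''  0  0  0  0  0  0  0  0  0
 o  0  0  0  0  0  0  0  0  1
 n  0  0  0  0  0  0  0  0  1
 l  0  0  0  0  0  0  1  1  1
 j  0  1  1  1  1  1  1  1  1
 k  0  1  2  2  2  2  2  2  2
 b  0  1  2  2  2  2  2  2  2
 h  0  1  2  2  2  2  2  2  2

2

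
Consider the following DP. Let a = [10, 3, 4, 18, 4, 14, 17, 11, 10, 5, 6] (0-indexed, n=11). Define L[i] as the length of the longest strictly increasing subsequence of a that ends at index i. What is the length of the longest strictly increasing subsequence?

4

   i    0    1    2    3    4    5    6    7    8    9   10
a[i]   10    3    4   18    4   14   17   11   10    5    6
L[i]    1    1    2    3    2    3    4    3    3    3    4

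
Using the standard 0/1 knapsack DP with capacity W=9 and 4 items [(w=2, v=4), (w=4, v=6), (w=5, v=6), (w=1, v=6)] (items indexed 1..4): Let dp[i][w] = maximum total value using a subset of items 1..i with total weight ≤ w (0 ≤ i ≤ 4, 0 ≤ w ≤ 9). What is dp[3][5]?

6

i\w   0   1   2   3   4   5   6   7   8   9
  0   0   0   0   0   0   0   0   0   0   0
  1   0   0   4   4   4   4   4   4   4   4
  2   0   0   4   4   6   6  10  10  10  10
  3   0   0   4   4   6   6  10  10  10  12
  4   0   6   6  10  10  12  12  16  16  16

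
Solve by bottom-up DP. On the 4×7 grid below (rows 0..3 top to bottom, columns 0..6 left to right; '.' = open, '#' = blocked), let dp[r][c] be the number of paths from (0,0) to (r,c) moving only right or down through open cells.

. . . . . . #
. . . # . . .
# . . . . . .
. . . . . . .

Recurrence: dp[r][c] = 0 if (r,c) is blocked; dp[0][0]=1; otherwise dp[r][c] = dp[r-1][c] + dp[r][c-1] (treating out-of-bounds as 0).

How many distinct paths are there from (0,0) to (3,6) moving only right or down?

36

r\c   0   1   2   3   4   5   6
  0   1   1   1   1   1   1   0
  1   1   2   3   0   1   2   2
  2   0   2   5   5   6   8  10
  3   0   2   7  12  18  26  36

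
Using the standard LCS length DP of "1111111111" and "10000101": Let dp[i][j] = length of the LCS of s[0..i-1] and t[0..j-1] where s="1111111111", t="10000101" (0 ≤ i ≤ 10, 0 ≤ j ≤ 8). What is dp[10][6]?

   ''  1  0  0  0  0  1  0  1
''  0  0  0  0  0  0  0  0  0
 1  0  1  1  1  1  1  1  1  1
 1  0  1  1  1  1  1  2  2  2
 1  0  1  1  1  1  1  2  2  3
 1  0  1  1  1  1  1  2  2  3
 1  0  1  1  1  1  1  2  2  3
 1  0  1  1  1  1  1  2  2  3
 1  0  1  1  1  1  1  2  2  3
 1  0  1  1  1  1  1  2  2  3
 1  0  1  1  1  1  1  2  2  3
 1  0  1  1  1  1  1  2  2  3

2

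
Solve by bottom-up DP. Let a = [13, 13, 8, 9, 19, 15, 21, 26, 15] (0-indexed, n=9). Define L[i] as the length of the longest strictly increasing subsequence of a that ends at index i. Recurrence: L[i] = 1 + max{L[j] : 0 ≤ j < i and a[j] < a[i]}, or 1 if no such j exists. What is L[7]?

5

   i    0    1    2    3    4    5    6    7    8
a[i]   13   13    8    9   19   15   21   26   15
L[i]    1    1    1    2    3    3    4    5    3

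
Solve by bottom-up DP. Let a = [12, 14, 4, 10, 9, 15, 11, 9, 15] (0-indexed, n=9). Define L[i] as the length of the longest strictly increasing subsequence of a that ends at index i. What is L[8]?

4

   i    0    1    2    3    4    5    6    7    8
a[i]   12   14    4   10    9   15   11    9   15
L[i]    1    2    1    2    2    3    3    2    4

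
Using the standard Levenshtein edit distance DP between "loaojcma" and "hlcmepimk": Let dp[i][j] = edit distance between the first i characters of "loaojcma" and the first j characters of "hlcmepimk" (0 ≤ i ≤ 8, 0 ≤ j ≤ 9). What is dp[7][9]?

7

   ''  h  l  c  m  e  p  i  m  k
''  0  1  2  3  4  5  6  7  8  9
 l  1  1  1  2  3  4  5  6  7  8
 o  2  2  2  2  3  4  5  6  7  8
 a  3  3  3  3  3  4  5  6  7  8
 o  4  4  4  4  4  4  5  6  7  8
 j  5  5  5  5  5  5  5  6  7  8
 c  6  6  6  5  6  6  6  6  7  8
 m  7  7  7  6  5  6  7  7  6  7
 a  8  8  8  7  6  6  7  8  7  7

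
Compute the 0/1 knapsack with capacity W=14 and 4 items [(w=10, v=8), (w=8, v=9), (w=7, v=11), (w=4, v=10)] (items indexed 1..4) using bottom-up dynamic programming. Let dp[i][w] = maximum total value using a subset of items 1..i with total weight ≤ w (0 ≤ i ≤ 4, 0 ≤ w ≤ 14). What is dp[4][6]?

i\w   0   1   2   3   4   5   6   7   8   9  10  11  12  13  14
  0   0   0   0   0   0   0   0   0   0   0   0   0   0   0   0
  1   0   0   0   0   0   0   0   0   0   0   8   8   8   8   8
  2   0   0   0   0   0   0   0   0   9   9   9   9   9   9   9
  3   0   0   0   0   0   0   0  11  11  11  11  11  11  11  11
  4   0   0   0   0  10  10  10  11  11  11  11  21  21  21  21

10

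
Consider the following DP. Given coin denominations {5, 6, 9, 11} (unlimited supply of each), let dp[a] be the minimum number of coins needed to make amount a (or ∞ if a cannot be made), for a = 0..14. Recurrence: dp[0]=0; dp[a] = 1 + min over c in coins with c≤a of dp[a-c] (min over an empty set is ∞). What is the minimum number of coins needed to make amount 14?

2

 a  0  1  2  3  4  5  6  7  8  9 10 11 12 13 14
dp  0  -  -  -  -  1  1  -  -  1  2  1  2  -  2
(- denotes ∞ / unreachable)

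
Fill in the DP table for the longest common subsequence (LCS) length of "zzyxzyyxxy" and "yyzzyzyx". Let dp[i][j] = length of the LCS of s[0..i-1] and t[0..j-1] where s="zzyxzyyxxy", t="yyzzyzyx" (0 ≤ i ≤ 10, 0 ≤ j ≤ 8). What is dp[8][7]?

   ''  y  y  z  z  y  z  y  x
''  0  0  0  0  0  0  0  0  0
 z  0  0  0  1  1  1  1  1  1
 z  0  0  0  1  2  2  2  2  2
 y  0  1  1  1  2  3  3  3  3
 x  0  1  1  1  2  3  3  3  4
 z  0  1  1  2  2  3  4  4  4
 y  0  1  2  2  2  3  4  5  5
 y  0  1  2  2  2  3  4  5  5
 x  0  1  2  2  2  3  4  5  6
 x  0  1  2  2  2  3  4  5  6
 y  0  1  2  2  2  3  4  5  6

5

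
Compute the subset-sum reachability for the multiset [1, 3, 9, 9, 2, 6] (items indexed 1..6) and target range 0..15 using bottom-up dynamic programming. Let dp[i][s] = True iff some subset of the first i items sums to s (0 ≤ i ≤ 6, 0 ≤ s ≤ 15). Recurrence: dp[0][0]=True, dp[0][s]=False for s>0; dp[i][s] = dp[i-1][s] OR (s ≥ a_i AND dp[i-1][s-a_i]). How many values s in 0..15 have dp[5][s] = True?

i\s   0   1   2   3   4   5   6   7   8   9  10  11  12  13  14  15
  0   T   F   F   F   F   F   F   F   F   F   F   F   F   F   F   F
  1   T   T   F   F   F   F   F   F   F   F   F   F   F   F   F   F
  2   T   T   F   T   T   F   F   F   F   F   F   F   F   F   F   F
  3   T   T   F   T   T   F   F   F   F   T   T   F   T   T   F   F
  4   T   T   F   T   T   F   F   F   F   T   T   F   T   T   F   F
  5   T   T   T   T   T   T   T   F   F   T   T   T   T   T   T   T
  6   T   T   T   T   T   T   T   T   T   T   T   T   T   T   T   T

14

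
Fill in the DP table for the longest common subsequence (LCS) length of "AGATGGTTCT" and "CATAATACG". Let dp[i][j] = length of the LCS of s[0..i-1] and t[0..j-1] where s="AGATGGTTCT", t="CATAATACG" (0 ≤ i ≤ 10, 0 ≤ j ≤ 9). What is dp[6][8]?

3

   ''  C  A  T  A  A  T  A  C  G
''  0  0  0  0  0  0  0  0  0  0
 A  0  0  1  1  1  1  1  1  1  1
 G  0  0  1  1  1  1  1  1  1  2
 A  0  0  1  1  2  2  2  2  2  2
 T  0  0  1  2  2  2  3  3  3  3
 G  0  0  1  2  2  2  3  3  3  4
 G  0  0  1  2  2  2  3  3  3  4
 T  0  0  1  2  2  2  3  3  3  4
 T  0  0  1  2  2  2  3  3  3  4
 C  0  1  1  2  2  2  3  3  4  4
 T  0  1  1  2  2  2  3  3  4  4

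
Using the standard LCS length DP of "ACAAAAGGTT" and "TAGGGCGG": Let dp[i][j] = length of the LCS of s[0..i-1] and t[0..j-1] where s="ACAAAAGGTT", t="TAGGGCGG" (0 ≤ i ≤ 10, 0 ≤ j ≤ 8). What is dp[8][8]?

4

   ''  T  A  G  G  G  C  G  G
''  0  0  0  0  0  0  0  0  0
 A  0  0  1  1  1  1  1  1  1
 C  0  0  1  1  1  1  2  2  2
 A  0  0  1  1  1  1  2  2  2
 A  0  0  1  1  1  1  2  2  2
 A  0  0  1  1  1  1  2  2  2
 A  0  0  1  1  1  1  2  2  2
 G  0  0  1  2  2  2  2  3  3
 G  0  0  1  2  3  3  3  3  4
 T  0  1  1  2  3  3  3  3  4
 T  0  1  1  2  3  3  3  3  4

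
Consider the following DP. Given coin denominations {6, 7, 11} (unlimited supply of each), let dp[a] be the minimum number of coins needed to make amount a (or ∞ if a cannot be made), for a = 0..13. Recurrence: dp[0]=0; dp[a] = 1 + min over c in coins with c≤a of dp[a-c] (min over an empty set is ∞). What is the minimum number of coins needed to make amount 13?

 a  0  1  2  3  4  5  6  7  8  9 10 11 12 13
dp  0  -  -  -  -  -  1  1  -  -  -  1  2  2
(- denotes ∞ / unreachable)

2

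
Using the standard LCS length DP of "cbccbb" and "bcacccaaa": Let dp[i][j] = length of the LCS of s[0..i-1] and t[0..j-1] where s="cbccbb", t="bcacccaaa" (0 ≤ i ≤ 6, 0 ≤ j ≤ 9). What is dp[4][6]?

   ''  b  c  a  c  c  c  a  a  a
''  0  0  0  0  0  0  0  0  0  0
 c  0  0  1  1  1  1  1  1  1  1
 b  0  1  1  1  1  1  1  1  1  1
 c  0  1  2  2  2  2  2  2  2  2
 c  0  1  2  2  3  3  3  3  3  3
 b  0  1  2  2  3  3  3  3  3  3
 b  0  1  2  2  3  3  3  3  3  3

3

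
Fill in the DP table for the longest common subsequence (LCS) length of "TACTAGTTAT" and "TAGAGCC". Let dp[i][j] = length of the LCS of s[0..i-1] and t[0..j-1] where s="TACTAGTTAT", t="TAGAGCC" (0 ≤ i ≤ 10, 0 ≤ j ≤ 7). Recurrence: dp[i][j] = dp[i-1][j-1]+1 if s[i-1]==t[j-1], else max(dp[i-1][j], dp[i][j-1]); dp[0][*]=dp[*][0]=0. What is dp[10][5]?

   ''  T  A  G  A  G  C  C
''  0  0  0  0  0  0  0  0
 T  0  1  1  1  1  1  1  1
 A  0  1  2  2  2  2  2  2
 C  0  1  2  2  2  2  3  3
 T  0  1  2  2  2  2  3  3
 A  0  1  2  2  3  3  3  3
 G  0  1  2  3  3  4  4  4
 T  0  1  2  3  3  4  4  4
 T  0  1  2  3  3  4  4  4
 A  0  1  2  3  4  4  4  4
 T  0  1  2  3  4  4  4  4

4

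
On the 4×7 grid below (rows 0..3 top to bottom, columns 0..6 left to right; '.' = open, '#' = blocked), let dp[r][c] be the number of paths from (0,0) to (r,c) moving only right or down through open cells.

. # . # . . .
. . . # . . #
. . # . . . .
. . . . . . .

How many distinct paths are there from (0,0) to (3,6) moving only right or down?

r\c   0   1   2   3   4   5   6
  0   1   0   0   0   0   0   0
  1   1   1   1   0   0   0   0
  2   1   2   0   0   0   0   0
  3   1   3   3   3   3   3   3

3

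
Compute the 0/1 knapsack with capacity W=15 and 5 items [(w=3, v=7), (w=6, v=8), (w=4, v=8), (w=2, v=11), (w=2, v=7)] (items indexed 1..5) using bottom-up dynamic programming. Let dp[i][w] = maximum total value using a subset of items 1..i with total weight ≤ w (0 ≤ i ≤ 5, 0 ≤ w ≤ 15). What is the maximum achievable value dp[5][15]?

i\w   0   1   2   3   4   5   6   7   8   9  10  11  12  13  14  15
  0   0   0   0   0   0   0   0   0   0   0   0   0   0   0   0   0
  1   0   0   0   7   7   7   7   7   7   7   7   7   7   7   7   7
  2   0   0   0   7   7   7   8   8   8  15  15  15  15  15  15  15
  3   0   0   0   7   8   8   8  15  15  15  16  16  16  23  23  23
  4   0   0  11  11  11  18  19  19  19  26  26  26  27  27  27  34
  5   0   0  11  11  18  18  19  25  26  26  26  33  33  33  34  34

34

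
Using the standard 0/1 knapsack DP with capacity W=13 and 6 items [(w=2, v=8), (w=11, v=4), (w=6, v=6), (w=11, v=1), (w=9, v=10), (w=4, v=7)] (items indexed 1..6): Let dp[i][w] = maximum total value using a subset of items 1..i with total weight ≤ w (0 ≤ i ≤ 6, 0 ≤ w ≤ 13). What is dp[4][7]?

i\w   0   1   2   3   4   5   6   7   8   9  10  11  12  13
  0   0   0   0   0   0   0   0   0   0   0   0   0   0   0
  1   0   0   8   8   8   8   8   8   8   8   8   8   8   8
  2   0   0   8   8   8   8   8   8   8   8   8   8   8  12
  3   0   0   8   8   8   8   8   8  14  14  14  14  14  14
  4   0   0   8   8   8   8   8   8  14  14  14  14  14  14
  5   0   0   8   8   8   8   8   8  14  14  14  18  18  18
  6   0   0   8   8   8   8  15  15  15  15  15  18  21  21

8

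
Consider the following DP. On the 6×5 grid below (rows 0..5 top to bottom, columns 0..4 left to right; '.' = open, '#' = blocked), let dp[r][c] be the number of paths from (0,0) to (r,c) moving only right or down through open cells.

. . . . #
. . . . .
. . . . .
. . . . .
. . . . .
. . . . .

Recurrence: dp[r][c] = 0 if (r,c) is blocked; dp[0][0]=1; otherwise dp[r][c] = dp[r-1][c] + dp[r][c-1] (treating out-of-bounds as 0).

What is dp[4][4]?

r\c   0   1   2   3   4
  0   1   1   1   1   0
  1   1   2   3   4   4
  2   1   3   6  10  14
  3   1   4  10  20  34
  4   1   5  15  35  69
  5   1   6  21  56 125

69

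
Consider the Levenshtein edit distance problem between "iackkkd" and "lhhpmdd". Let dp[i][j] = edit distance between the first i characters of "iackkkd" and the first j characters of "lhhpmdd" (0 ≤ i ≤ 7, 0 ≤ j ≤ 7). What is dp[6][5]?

   ''  l  h  h  p  m  d  d
''  0  1  2  3  4  5  6  7
 i  1  1  2  3  4  5  6  7
 a  2  2  2  3  4  5  6  7
 c  3  3  3  3  4  5  6  7
 k  4  4  4  4  4  5  6  7
 k  5  5  5  5  5  5  6  7
 k  6  6  6  6  6  6  6  7
 d  7  7  7  7  7  7  6  6

6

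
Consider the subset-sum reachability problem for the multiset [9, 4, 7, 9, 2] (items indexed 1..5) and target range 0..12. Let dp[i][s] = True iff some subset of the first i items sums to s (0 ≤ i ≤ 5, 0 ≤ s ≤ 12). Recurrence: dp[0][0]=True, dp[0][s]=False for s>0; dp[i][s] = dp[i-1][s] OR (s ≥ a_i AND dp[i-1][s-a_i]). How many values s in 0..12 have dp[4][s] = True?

5

i\s   0   1   2   3   4   5   6   7   8   9  10  11  12
  0   T   F   F   F   F   F   F   F   F   F   F   F   F
  1   T   F   F   F   F   F   F   F   F   T   F   F   F
  2   T   F   F   F   T   F   F   F   F   T   F   F   F
  3   T   F   F   F   T   F   F   T   F   T   F   T   F
  4   T   F   F   F   T   F   F   T   F   T   F   T   F
  5   T   F   T   F   T   F   T   T   F   T   F   T   F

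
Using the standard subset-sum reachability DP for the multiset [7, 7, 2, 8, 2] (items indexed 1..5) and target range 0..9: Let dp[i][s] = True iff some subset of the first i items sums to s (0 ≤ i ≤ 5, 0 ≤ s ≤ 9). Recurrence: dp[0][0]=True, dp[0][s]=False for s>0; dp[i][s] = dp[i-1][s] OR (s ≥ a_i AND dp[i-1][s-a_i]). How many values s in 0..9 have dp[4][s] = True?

5

i\s   0   1   2   3   4   5   6   7   8   9
  0   T   F   F   F   F   F   F   F   F   F
  1   T   F   F   F   F   F   F   T   F   F
  2   T   F   F   F   F   F   F   T   F   F
  3   T   F   T   F   F   F   F   T   F   T
  4   T   F   T   F   F   F   F   T   T   T
  5   T   F   T   F   T   F   F   T   T   T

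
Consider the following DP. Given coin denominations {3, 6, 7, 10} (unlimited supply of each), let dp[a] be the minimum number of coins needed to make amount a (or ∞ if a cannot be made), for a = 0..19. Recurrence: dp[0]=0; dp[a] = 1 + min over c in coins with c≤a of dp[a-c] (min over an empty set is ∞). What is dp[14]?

2

 a  0  1  2  3  4  5  6  7  8  9 10 11 12 13 14 15 16 17 18 19
dp  0  -  -  1  -  -  1  1  -  2  1  -  2  2  2  3  2  2  3  3
(- denotes ∞ / unreachable)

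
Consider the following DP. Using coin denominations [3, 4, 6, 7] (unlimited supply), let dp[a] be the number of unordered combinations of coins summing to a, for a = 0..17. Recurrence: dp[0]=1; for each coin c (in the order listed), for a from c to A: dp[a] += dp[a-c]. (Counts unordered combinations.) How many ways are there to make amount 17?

5

after  coin     0     1     2     3     4     5     6     7     8     9    10    11    12    13    14    15    16    17
          3     1     0     0     1     0     0     1     0     0     1     0     0     1     0     0     1     0     0
          4     1     0     0     1     1     0     1     1     1     1     1     1     2     1     1     2     2     1
          6     1     0     0     1     1     0     2     1     1     2     2     1     4     2     2     4     4     2
          7     1     0     0     1     1     0     2     2     1     2     3     2     4     4     4     5     6     5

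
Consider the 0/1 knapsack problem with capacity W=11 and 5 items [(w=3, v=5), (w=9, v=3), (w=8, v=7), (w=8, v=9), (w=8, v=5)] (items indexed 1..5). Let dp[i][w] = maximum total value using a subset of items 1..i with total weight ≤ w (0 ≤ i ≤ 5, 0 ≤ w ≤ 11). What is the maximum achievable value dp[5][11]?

14

i\w   0   1   2   3   4   5   6   7   8   9  10  11
  0   0   0   0   0   0   0   0   0   0   0   0   0
  1   0   0   0   5   5   5   5   5   5   5   5   5
  2   0   0   0   5   5   5   5   5   5   5   5   5
  3   0   0   0   5   5   5   5   5   7   7   7  12
  4   0   0   0   5   5   5   5   5   9   9   9  14
  5   0   0   0   5   5   5   5   5   9   9   9  14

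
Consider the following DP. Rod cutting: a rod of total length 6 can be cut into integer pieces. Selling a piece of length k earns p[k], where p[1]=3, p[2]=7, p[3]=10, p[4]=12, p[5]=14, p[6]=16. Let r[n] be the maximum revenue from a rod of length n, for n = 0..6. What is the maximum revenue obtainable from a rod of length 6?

   n    0    1    2    3    4    5    6
r[n]    0    3    7   10   14   17   21

21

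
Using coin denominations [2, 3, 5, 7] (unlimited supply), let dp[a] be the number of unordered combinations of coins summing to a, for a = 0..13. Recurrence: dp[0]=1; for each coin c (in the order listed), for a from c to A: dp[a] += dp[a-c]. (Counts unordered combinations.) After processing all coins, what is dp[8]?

after  coin     0     1     2     3     4     5     6     7     8     9    10    11    12    13
          2     1     0     1     0     1     0     1     0     1     0     1     0     1     0
          3     1     0     1     1     1     1     2     1     2     2     2     2     3     2
          5     1     0     1     1     1     2     2     2     3     3     4     4     5     5
          7     1     0     1     1     1     2     2     3     3     4     5     5     7     7

3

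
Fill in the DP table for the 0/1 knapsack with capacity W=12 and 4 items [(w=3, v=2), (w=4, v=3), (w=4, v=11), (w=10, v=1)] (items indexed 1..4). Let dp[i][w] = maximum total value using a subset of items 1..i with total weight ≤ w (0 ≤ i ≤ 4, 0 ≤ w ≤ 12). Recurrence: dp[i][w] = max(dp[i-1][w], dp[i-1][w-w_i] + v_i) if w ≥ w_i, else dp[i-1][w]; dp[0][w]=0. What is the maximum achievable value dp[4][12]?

16

i\w   0   1   2   3   4   5   6   7   8   9  10  11  12
  0   0   0   0   0   0   0   0   0   0   0   0   0   0
  1   0   0   0   2   2   2   2   2   2   2   2   2   2
  2   0   0   0   2   3   3   3   5   5   5   5   5   5
  3   0   0   0   2  11  11  11  13  14  14  14  16  16
  4   0   0   0   2  11  11  11  13  14  14  14  16  16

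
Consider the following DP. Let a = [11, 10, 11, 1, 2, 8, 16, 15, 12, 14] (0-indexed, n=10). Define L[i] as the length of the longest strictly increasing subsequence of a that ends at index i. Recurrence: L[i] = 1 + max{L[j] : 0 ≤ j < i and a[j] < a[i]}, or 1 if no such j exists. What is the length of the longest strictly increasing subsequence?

   i    0    1    2    3    4    5    6    7    8    9
a[i]   11   10   11    1    2    8   16   15   12   14
L[i]    1    1    2    1    2    3    4    4    4    5

5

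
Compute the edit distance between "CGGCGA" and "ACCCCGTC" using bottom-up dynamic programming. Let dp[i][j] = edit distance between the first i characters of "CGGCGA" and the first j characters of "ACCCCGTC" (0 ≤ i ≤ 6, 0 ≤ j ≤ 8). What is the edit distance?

5

   ''  A  C  C  C  C  G  T  C
''  0  1  2  3  4  5  6  7  8
 C  1  1  1  2  3  4  5  6  7
 G  2  2  2  2  3  4  4  5  6
 G  3  3  3  3  3  4  4  5  6
 C  4  4  3  3  3  3  4  5  5
 G  5  5  4  4  4  4  3  4  5
 A  6  5  5  5  5  5  4  4  5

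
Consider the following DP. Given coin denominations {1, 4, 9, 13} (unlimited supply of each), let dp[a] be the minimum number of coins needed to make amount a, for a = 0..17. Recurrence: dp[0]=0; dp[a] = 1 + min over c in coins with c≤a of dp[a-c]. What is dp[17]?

 a  0  1  2  3  4  5  6  7  8  9 10 11 12 13 14 15 16 17
dp  0  1  2  3  1  2  3  4  2  1  2  3  3  1  2  3  4  2

2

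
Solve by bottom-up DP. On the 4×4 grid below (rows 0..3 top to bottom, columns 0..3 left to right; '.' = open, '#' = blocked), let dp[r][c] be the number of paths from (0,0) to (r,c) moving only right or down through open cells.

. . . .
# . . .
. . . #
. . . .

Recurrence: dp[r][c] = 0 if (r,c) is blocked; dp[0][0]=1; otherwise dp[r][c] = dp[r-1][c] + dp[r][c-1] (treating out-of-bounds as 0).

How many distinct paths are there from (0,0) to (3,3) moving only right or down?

r\c   0   1   2   3
  0   1   1   1   1
  1   0   1   2   3
  2   0   1   3   0
  3   0   1   4   4

4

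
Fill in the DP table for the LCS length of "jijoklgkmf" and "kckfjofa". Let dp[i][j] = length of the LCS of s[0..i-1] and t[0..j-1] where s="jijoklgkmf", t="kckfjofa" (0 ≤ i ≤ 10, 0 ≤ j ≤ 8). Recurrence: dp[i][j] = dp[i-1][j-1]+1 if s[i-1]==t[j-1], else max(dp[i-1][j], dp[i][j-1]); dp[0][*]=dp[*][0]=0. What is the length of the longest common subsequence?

3

   ''  k  c  k  f  j  o  f  a
''  0  0  0  0  0  0  0  0  0
 j  0  0  0  0  0  1  1  1  1
 i  0  0  0  0  0  1  1  1  1
 j  0  0  0  0  0  1  1  1  1
 o  0  0  0  0  0  1  2  2  2
 k  0  1  1  1  1  1  2  2  2
 l  0  1  1  1  1  1  2  2  2
 g  0  1  1  1  1  1  2  2  2
 k  0  1  1  2  2  2  2  2  2
 m  0  1  1  2  2  2  2  2  2
 f  0  1  1  2  3  3  3  3  3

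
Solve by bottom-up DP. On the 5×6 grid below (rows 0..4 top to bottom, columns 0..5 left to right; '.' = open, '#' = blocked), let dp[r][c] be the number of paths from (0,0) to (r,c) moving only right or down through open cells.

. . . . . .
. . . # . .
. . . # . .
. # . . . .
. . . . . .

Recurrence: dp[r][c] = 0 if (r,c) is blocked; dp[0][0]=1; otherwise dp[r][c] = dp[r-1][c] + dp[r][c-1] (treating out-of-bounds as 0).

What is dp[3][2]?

6

r\c   0   1   2   3   4   5
  0   1   1   1   1   1   1
  1   1   2   3   0   1   2
  2   1   3   6   0   1   3
  3   1   0   6   6   7  10
  4   1   1   7  13  20  30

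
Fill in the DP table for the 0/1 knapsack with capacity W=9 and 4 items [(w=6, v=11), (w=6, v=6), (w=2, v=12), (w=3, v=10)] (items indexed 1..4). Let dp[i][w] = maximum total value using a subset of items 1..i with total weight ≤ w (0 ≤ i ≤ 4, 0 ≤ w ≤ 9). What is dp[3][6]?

12

i\w   0   1   2   3   4   5   6   7   8   9
  0   0   0   0   0   0   0   0   0   0   0
  1   0   0   0   0   0   0  11  11  11  11
  2   0   0   0   0   0   0  11  11  11  11
  3   0   0  12  12  12  12  12  12  23  23
  4   0   0  12  12  12  22  22  22  23  23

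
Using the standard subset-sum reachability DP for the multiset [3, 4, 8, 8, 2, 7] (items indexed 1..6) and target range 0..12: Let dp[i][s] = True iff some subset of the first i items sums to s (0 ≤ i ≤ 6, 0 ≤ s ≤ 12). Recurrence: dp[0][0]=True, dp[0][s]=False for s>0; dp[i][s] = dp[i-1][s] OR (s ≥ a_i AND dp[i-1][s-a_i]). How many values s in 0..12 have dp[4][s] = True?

i\s   0   1   2   3   4   5   6   7   8   9  10  11  12
  0   T   F   F   F   F   F   F   F   F   F   F   F   F
  1   T   F   F   T   F   F   F   F   F   F   F   F   F
  2   T   F   F   T   T   F   F   T   F   F   F   F   F
  3   T   F   F   T   T   F   F   T   T   F   F   T   T
  4   T   F   F   T   T   F   F   T   T   F   F   T   T
  5   T   F   T   T   T   T   T   T   T   T   T   T   T
  6   T   F   T   T   T   T   T   T   T   T   T   T   T

7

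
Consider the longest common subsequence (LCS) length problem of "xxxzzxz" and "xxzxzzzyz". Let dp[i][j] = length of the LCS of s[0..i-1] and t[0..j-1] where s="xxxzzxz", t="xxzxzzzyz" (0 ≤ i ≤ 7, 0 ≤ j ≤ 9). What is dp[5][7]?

5

   ''  x  x  z  x  z  z  z  y  z
''  0  0  0  0  0  0  0  0  0  0
 x  0  1  1  1  1  1  1  1  1  1
 x  0  1  2  2  2  2  2  2  2  2
 x  0  1  2  2  3  3  3  3  3  3
 z  0  1  2  3  3  4  4  4  4  4
 z  0  1  2  3  3  4  5  5  5  5
 x  0  1  2  3  4  4  5  5  5  5
 z  0  1  2  3  4  5  5  6  6  6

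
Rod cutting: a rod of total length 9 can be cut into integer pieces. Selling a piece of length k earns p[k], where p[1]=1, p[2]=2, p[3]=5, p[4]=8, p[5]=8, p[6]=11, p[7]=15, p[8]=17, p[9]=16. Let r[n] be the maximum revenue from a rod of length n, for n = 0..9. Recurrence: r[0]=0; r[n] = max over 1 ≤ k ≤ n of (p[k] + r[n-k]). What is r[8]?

17

   n    0    1    2    3    4    5    6    7    8    9
r[n]    0    1    2    5    8    9   11   15   17   18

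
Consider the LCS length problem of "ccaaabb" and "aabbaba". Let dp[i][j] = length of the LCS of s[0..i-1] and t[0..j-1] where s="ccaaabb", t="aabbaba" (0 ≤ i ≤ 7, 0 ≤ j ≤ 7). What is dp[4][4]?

   ''  a  a  b  b  a  b  a
''  0  0  0  0  0  0  0  0
 c  0  0  0  0  0  0  0  0
 c  0  0  0  0  0  0  0  0
 a  0  1  1  1  1  1  1  1
 a  0  1  2  2  2  2  2  2
 a  0  1  2  2  2  3  3  3
 b  0  1  2  3  3  3  4  4
 b  0  1  2  3  4  4  4  4

2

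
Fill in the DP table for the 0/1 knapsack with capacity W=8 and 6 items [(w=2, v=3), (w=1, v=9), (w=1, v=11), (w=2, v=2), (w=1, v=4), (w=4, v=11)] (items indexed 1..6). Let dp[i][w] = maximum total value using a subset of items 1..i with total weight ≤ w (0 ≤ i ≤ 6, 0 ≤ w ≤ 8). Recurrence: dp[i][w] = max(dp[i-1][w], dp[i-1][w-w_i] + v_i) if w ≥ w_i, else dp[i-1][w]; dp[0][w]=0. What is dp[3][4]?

i\w   0   1   2   3   4   5   6   7   8
  0   0   0   0   0   0   0   0   0   0
  1   0   0   3   3   3   3   3   3   3
  2   0   9   9  12  12  12  12  12  12
  3   0  11  20  20  23  23  23  23  23
  4   0  11  20  20  23  23  25  25  25
  5   0  11  20  24  24  27  27  29  29
  6   0  11  20  24  24  27  31  35  35

23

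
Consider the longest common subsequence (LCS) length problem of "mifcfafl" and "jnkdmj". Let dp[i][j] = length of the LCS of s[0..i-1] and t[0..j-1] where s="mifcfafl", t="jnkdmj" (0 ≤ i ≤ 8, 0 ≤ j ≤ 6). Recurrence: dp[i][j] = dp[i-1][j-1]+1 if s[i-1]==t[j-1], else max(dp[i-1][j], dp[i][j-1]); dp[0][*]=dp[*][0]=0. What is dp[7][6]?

   ''  j  n  k  d  m  j
''  0  0  0  0  0  0  0
 m  0  0  0  0  0  1  1
 i  0  0  0  0  0  1  1
 f  0  0  0  0  0  1  1
 c  0  0  0  0  0  1  1
 f  0  0  0  0  0  1  1
 a  0  0  0  0  0  1  1
 f  0  0  0  0  0  1  1
 l  0  0  0  0  0  1  1

1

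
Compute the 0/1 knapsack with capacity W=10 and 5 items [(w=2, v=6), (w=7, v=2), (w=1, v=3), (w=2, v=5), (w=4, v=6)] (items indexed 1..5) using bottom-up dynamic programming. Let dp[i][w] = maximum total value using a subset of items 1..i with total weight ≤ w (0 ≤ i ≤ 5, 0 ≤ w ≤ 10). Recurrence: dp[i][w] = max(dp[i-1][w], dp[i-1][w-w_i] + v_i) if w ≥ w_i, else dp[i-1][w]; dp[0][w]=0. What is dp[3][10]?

i\w   0   1   2   3   4   5   6   7   8   9  10
  0   0   0   0   0   0   0   0   0   0   0   0
  1   0   0   6   6   6   6   6   6   6   6   6
  2   0   0   6   6   6   6   6   6   6   8   8
  3   0   3   6   9   9   9   9   9   9   9  11
  4   0   3   6   9  11  14  14  14  14  14  14
  5   0   3   6   9  11  14  14  15  17  20  20

11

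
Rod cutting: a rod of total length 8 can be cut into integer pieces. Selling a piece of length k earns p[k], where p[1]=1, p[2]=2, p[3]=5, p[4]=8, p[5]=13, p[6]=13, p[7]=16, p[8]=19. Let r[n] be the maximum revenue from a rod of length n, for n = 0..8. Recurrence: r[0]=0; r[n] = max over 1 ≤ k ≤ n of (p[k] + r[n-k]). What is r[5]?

   n    0    1    2    3    4    5    6    7    8
r[n]    0    1    2    5    8   13   14   16   19

13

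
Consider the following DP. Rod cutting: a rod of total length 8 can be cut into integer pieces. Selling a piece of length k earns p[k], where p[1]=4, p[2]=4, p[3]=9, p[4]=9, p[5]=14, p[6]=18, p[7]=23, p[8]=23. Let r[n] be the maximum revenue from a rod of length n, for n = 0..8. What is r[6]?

24

   n    0    1    2    3    4    5    6    7    8
r[n]    0    4    8   12   16   20   24   28   32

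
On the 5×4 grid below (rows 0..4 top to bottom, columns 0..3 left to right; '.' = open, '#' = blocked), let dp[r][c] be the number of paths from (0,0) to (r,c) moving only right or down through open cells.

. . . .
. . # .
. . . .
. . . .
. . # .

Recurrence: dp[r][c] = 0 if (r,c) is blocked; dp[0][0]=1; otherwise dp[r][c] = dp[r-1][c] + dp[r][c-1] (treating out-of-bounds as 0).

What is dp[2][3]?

4

r\c   0   1   2   3
  0   1   1   1   1
  1   1   2   0   1
  2   1   3   3   4
  3   1   4   7  11
  4   1   5   0  11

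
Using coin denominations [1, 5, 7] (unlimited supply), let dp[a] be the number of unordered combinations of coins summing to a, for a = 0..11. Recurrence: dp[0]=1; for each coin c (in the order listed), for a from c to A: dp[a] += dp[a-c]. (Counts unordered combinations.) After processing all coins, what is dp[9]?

3

after  coin     0     1     2     3     4     5     6     7     8     9    10    11
          1     1     1     1     1     1     1     1     1     1     1     1     1
          5     1     1     1     1     1     2     2     2     2     2     3     3
          7     1     1     1     1     1     2     2     3     3     3     4     4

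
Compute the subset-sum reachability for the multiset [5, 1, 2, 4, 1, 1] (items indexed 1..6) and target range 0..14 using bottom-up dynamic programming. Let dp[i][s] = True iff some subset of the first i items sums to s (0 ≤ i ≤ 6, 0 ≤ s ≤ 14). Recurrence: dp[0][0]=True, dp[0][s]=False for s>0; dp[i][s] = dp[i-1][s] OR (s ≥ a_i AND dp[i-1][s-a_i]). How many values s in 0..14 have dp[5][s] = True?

i\s   0   1   2   3   4   5   6   7   8   9  10  11  12  13  14
  0   T   F   F   F   F   F   F   F   F   F   F   F   F   F   F
  1   T   F   F   F   F   T   F   F   F   F   F   F   F   F   F
  2   T   T   F   F   F   T   T   F   F   F   F   F   F   F   F
  3   T   T   T   T   F   T   T   T   T   F   F   F   F   F   F
  4   T   T   T   T   T   T   T   T   T   T   T   T   T   F   F
  5   T   T   T   T   T   T   T   T   T   T   T   T   T   T   F
  6   T   T   T   T   T   T   T   T   T   T   T   T   T   T   T

14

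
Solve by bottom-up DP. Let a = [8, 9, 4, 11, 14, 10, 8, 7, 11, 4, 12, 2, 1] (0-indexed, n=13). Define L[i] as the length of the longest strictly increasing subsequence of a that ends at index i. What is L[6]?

   i    0    1    2    3    4    5    6    7    8    9   10   11   12
a[i]    8    9    4   11   14   10    8    7   11    4   12    2    1
L[i]    1    2    1    3    4    3    2    2    4    1    5    1    1

2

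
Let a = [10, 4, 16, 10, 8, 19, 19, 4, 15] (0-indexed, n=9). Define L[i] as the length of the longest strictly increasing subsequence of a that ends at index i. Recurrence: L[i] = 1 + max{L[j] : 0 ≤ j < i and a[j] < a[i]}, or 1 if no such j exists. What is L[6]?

   i    0    1    2    3    4    5    6    7    8
a[i]   10    4   16   10    8   19   19    4   15
L[i]    1    1    2    2    2    3    3    1    3

3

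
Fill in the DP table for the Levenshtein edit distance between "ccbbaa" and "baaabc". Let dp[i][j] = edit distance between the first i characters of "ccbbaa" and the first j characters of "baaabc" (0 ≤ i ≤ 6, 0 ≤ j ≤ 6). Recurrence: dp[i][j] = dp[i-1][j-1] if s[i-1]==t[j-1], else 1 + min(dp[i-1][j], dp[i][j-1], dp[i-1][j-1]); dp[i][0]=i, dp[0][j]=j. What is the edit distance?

5

   ''  b  a  a  a  b  c
''  0  1  2  3  4  5  6
 c  1  1  2  3  4  5  5
 c  2  2  2  3  4  5  5
 b  3  2  3  3  4  4  5
 b  4  3  3  4  4  4  5
 a  5  4  3  3  4  5  5
 a  6  5  4  3  3  4  5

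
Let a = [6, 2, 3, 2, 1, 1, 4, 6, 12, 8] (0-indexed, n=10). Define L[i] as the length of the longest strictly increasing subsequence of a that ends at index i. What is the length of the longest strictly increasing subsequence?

5

   i    0    1    2    3    4    5    6    7    8    9
a[i]    6    2    3    2    1    1    4    6   12    8
L[i]    1    1    2    1    1    1    3    4    5    5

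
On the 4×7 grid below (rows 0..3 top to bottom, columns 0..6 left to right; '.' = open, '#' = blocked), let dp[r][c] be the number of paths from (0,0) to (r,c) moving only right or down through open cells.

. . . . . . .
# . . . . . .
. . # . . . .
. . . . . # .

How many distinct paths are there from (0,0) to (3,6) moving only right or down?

r\c   0   1   2   3   4   5   6
  0   1   1   1   1   1   1   1
  1   0   1   2   3   4   5   6
  2   0   1   0   3   7  12  18
  3   0   1   1   4  11   0  18

18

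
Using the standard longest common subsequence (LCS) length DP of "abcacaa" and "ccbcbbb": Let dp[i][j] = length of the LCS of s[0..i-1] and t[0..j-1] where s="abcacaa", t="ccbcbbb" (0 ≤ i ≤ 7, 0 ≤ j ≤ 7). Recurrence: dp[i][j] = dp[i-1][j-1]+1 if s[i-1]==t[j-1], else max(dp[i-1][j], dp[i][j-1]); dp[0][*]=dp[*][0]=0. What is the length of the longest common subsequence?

   ''  c  c  b  c  b  b  b
''  0  0  0  0  0  0  0  0
 a  0  0  0  0  0  0  0  0
 b  0  0  0  1  1  1  1  1
 c  0  1  1  1  2  2  2  2
 a  0  1  1  1  2  2  2  2
 c  0  1  2  2  2  2  2  2
 a  0  1  2  2  2  2  2  2
 a  0  1  2  2  2  2  2  2

2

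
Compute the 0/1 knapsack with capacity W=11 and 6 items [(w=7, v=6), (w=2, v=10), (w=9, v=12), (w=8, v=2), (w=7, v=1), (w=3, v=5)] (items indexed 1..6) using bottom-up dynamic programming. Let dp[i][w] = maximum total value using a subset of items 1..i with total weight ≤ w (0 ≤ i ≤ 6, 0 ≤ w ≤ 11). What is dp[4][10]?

i\w   0   1   2   3   4   5   6   7   8   9  10  11
  0   0   0   0   0   0   0   0   0   0   0   0   0
  1   0   0   0   0   0   0   0   6   6   6   6   6
  2   0   0  10  10  10  10  10  10  10  16  16  16
  3   0   0  10  10  10  10  10  10  10  16  16  22
  4   0   0  10  10  10  10  10  10  10  16  16  22
  5   0   0  10  10  10  10  10  10  10  16  16  22
  6   0   0  10  10  10  15  15  15  15  16  16  22

16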